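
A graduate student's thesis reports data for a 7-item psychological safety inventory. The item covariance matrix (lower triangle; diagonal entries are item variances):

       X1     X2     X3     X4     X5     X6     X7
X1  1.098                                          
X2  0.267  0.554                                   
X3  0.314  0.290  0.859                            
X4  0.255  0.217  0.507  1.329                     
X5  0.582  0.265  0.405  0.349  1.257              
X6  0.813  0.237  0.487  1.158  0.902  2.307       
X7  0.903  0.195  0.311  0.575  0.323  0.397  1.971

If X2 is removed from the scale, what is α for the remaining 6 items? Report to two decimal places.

α = 0.78

Remaining items: X1, X3, X4, X5, X6, X7 (k = 6).
ΣVar(i) = 1.098 + 0.859 + 1.329 + 1.257 + 2.307 + 1.971 = 8.821
total variance = 8.821 + 2 × 8.281 = 25.383
α (item deleted) = (6/5)·(1 − 8.821/25.383) = 0.78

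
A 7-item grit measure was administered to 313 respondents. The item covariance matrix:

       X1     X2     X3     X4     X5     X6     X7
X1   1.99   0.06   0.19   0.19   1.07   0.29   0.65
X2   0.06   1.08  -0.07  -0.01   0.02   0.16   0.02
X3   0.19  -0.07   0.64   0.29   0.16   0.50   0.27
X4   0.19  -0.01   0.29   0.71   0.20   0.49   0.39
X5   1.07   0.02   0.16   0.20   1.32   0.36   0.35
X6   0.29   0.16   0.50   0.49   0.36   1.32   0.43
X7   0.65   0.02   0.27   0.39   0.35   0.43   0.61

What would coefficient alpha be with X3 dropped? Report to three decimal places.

coefficient alpha = 0.685

Remaining items: X1, X2, X4, X5, X6, X7 (k = 6).
sum of item variances = 1.99 + 1.08 + 0.71 + 1.32 + 1.32 + 0.61 = 7.03
σ²_T = 7.03 + 2 × 4.67 = 16.37
α (item deleted) = (6/5)·(1 − 7.03/16.37) = 0.685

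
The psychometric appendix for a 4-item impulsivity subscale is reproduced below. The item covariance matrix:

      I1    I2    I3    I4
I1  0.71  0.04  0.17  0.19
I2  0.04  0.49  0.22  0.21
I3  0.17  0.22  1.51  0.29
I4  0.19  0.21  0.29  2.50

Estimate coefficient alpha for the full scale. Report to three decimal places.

coefficient alpha = 0.401

Σσᵢ² = 0.71 + 0.49 + 1.51 + 2.50 = 5.21
Sum of off-diagonal covariances = 1.12
σ²_total = 5.21 + 2 × 1.12 = 7.45
α = (k/(k−1))·(1 − Σσᵢ²/σ²_total) = (4/3)·(1 − 5.21/7.45) = 0.401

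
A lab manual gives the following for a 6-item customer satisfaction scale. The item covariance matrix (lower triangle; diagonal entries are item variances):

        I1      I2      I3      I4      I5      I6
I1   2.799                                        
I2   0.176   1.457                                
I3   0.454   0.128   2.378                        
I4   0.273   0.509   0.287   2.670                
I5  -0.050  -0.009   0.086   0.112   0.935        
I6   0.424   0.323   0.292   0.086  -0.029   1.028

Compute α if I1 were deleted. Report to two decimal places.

Remaining items: I2, I3, I4, I5, I6 (k = 5).
Σσᵢ² = 1.457 + 2.378 + 2.670 + 0.935 + 1.028 = 8.468
σ²_total = 8.468 + 2 × 1.785 = 12.038
α (item deleted) = (5/4)·(1 − 8.468/12.038) = 0.37

α = 0.37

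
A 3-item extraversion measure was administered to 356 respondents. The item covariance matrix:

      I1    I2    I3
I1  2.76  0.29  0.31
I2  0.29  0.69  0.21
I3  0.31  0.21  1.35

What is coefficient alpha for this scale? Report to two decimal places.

Σσᵢ² = 2.76 + 0.69 + 1.35 = 4.80
Sum of the distinct covariances = 0.81
Var(T) = 4.80 + 2 × 0.81 = 6.42
α = (k/(k−1))·(1 − Σσᵢ²/Var(T)) = (3/2)·(1 − 4.80/6.42) = 0.38

α = 0.38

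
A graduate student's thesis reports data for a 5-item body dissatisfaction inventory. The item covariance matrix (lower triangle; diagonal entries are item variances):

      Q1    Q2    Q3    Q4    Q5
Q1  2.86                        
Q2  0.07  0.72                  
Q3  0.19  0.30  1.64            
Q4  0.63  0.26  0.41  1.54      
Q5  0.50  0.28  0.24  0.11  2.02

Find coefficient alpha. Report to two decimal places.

sum of item variances = 2.86 + 0.72 + 1.64 + 1.54 + 2.02 = 8.78
Σ_{i<j} σ_ij = 2.99
σ²_T = 8.78 + 2 × 2.99 = 14.76
α = (k/(k−1))·(1 − sum of item variances/σ²_T) = (5/4)·(1 − 8.78/14.76) = 0.51

α = 0.51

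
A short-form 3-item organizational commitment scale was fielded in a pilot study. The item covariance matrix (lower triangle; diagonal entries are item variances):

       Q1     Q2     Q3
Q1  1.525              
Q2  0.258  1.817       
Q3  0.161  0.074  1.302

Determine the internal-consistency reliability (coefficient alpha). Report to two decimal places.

Σσᵢ² = 1.525 + 1.817 + 1.302 = 4.644
Σ_{i<j} σ_ij = 0.493
σ²_T = 4.644 + 2 × 0.493 = 5.630
α = (k/(k−1))·(1 − Σσᵢ²/σ²_T) = (3/2)·(1 − 4.644/5.630) = 0.26

coefficient alpha = 0.26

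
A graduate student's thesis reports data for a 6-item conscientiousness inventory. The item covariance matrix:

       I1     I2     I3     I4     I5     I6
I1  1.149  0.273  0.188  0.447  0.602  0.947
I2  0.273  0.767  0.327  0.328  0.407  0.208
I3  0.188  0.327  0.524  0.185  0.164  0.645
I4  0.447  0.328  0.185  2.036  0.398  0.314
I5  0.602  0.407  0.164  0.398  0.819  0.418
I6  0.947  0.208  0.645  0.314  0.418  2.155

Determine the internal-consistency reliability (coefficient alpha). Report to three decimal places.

sum of item variances = 1.149 + 0.767 + 0.524 + 2.036 + 0.819 + 2.155 = 7.450
Sum of the distinct covariances = 5.851
σ²_T = 7.450 + 2 × 5.851 = 19.152
α = (k/(k−1))·(1 − sum of item variances/σ²_T) = (6/5)·(1 − 7.450/19.152) = 0.733

coefficient alpha = 0.733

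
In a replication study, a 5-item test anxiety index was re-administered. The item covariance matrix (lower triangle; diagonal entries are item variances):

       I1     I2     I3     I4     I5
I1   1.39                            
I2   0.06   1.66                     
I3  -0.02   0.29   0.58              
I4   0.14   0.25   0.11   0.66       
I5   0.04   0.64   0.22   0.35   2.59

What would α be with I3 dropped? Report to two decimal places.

α = 0.43

Remaining items: I1, I2, I4, I5 (k = 4).
Σσᵢ² = 1.39 + 1.66 + 0.66 + 2.59 = 6.30
Var(T) = 6.30 + 2 × 1.48 = 9.26
α (item deleted) = (4/3)·(1 − 6.30/9.26) = 0.43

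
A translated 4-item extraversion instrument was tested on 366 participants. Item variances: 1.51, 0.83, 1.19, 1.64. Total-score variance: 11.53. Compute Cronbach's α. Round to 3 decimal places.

Σσ²ᵢ = 1.51 + 0.83 + 1.19 + 1.64 = 5.17
α = (k/(k−1))·(1 − Σσ²ᵢ/σ²_T) = (4/3)·(1 − 5.17/11.53) = 0.735

Cronbach's α = 0.735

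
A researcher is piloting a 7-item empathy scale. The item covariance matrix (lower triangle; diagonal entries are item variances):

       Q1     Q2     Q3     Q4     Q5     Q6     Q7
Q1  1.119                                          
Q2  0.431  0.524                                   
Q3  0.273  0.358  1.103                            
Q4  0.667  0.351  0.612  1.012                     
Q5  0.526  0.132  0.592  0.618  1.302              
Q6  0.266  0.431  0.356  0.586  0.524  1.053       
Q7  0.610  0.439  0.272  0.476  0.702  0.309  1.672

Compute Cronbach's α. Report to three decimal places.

Σσᵢ² = 1.119 + 0.524 + 1.103 + 1.012 + 1.302 + 1.053 + 1.672 = 7.785
Sum of off-diagonal covariances = 9.531
σ²_T = 7.785 + 2 × 9.531 = 26.847
α = (k/(k−1))·(1 − Σσᵢ²/σ²_T) = (7/6)·(1 − 7.785/26.847) = 0.828

Cronbach's α = 0.828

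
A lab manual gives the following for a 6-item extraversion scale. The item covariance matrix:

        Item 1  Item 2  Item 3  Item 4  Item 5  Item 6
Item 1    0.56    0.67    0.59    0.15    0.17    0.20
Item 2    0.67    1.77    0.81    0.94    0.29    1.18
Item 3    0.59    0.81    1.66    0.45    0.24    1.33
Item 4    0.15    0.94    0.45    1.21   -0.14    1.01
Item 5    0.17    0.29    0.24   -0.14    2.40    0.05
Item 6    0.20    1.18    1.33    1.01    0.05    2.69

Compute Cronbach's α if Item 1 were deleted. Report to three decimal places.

Cronbach's α = 0.698

Remaining items: Item 2, Item 3, Item 4, Item 5, Item 6 (k = 5).
Σσᵢ² = 1.77 + 1.66 + 1.21 + 2.40 + 2.69 = 9.73
σ²_T = 9.73 + 2 × 6.16 = 22.05
α (item deleted) = (5/4)·(1 − 9.73/22.05) = 0.698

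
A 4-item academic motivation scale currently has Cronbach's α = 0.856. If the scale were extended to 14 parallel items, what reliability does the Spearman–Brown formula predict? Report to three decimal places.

Length factor m = 14/4 = 3.5000
α' = m·α / (1 + (m−1)·α)
   = 14/4 × 0.856 / (1 + (14/4 − 1) × 0.856)
   = 2.9960 / 3.1400 = 0.954

predicted reliability = 0.954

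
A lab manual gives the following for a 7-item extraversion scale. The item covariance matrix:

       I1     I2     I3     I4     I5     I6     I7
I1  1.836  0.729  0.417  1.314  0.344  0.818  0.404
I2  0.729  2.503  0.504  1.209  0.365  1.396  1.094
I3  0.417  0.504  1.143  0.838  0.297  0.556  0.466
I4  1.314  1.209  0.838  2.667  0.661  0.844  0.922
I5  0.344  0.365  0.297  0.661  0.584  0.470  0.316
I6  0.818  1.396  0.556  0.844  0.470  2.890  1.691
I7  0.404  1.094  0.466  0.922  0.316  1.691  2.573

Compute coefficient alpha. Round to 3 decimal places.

Σσ²ᵢ = 1.836 + 2.503 + 1.143 + 2.667 + 0.584 + 2.890 + 2.573 = 14.196
Sum of the distinct covariances = 15.655
σ²_total = 14.196 + 2 × 15.655 = 45.506
α = (k/(k−1))·(1 − Σσ²ᵢ/σ²_total) = (7/6)·(1 − 14.196/45.506) = 0.803

α = 0.803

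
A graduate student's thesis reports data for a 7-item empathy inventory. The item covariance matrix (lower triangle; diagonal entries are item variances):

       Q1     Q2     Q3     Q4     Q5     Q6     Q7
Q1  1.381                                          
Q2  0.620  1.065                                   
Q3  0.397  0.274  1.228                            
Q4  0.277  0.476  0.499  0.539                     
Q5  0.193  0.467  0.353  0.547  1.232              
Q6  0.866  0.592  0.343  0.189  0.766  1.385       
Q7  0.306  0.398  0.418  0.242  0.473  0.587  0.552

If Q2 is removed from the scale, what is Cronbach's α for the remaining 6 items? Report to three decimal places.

Remaining items: Q1, Q3, Q4, Q5, Q6, Q7 (k = 6).
sum of item variances = 1.381 + 1.228 + 0.539 + 1.232 + 1.385 + 0.552 = 6.317
σ²_total = 6.317 + 2 × 6.456 = 19.229
α (item deleted) = (6/5)·(1 − 6.317/19.229) = 0.806

α = 0.806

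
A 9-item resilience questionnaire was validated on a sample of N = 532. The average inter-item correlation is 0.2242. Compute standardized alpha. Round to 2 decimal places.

Standardized α = k·r̄ / (1 + (k−1)·r̄) = 9 × 0.2242 / (1 + 8 × 0.2242)
  = 2.0178 / 2.7936 = 0.72

standardized alpha = 0.72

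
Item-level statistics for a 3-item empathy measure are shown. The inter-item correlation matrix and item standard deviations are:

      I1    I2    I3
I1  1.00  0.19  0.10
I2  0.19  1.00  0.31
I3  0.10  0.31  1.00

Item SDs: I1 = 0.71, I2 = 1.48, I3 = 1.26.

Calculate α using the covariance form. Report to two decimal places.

α = 0.43

Σσ²ᵢ = 0.71² + 1.48² + 1.26² = 4.2821
Covariances σ_ij = r_ij · s_i · s_j:
  σ(I1,I2) = 0.19 × 0.71 × 1.48 = 0.1997
  σ(I1,I3) = 0.10 × 0.71 × 1.26 = 0.0895
  σ(I2,I3) = 0.31 × 1.48 × 1.26 = 0.5781
σ²_T = Σσ²ᵢ + 2·Σσ_ij = 4.2821 + 2 × 0.8673 = 6.0167
α = (3/2)·(1 − 4.2821/6.0167) = 0.43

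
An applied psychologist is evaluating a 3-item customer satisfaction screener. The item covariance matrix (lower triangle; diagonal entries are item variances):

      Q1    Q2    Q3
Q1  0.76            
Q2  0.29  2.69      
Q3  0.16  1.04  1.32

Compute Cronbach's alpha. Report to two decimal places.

α = 0.58

sum of item variances = 0.76 + 2.69 + 1.32 = 4.77
Sum of off-diagonal covariances = 1.49
total variance = 4.77 + 2 × 1.49 = 7.75
α = (k/(k−1))·(1 − sum of item variances/total variance) = (3/2)·(1 − 4.77/7.75) = 0.58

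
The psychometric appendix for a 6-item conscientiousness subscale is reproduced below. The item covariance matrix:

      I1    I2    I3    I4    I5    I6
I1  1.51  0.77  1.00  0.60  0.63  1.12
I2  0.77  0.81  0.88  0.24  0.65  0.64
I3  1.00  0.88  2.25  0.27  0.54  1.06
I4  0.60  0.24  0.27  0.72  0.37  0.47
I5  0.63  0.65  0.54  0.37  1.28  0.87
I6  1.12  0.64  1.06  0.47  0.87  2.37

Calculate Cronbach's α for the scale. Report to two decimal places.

ΣVar(i) = 1.51 + 0.81 + 2.25 + 0.72 + 1.28 + 2.37 = 8.94
Sum of the distinct covariances = 10.11
Var(T) = 8.94 + 2 × 10.11 = 29.16
α = (k/(k−1))·(1 − ΣVar(i)/Var(T)) = (6/5)·(1 − 8.94/29.16) = 0.83

Cronbach's α = 0.83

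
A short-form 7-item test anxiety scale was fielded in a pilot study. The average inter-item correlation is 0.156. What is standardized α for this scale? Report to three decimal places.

standardized α = 0.564

Standardized α = k·r̄ / (1 + (k−1)·r̄) = 7 × 0.156 / (1 + 6 × 0.156)
  = 1.0920 / 1.9360 = 0.564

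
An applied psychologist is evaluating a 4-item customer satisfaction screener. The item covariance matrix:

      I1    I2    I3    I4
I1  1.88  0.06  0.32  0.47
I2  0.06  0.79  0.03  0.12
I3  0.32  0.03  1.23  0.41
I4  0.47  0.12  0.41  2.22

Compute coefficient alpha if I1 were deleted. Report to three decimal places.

Remaining items: I2, I3, I4 (k = 3).
ΣVar(i) = 0.79 + 1.23 + 2.22 = 4.24
σ²_total = 4.24 + 2 × 0.56 = 5.36
α (item deleted) = (3/2)·(1 − 4.24/5.36) = 0.313

coefficient alpha = 0.313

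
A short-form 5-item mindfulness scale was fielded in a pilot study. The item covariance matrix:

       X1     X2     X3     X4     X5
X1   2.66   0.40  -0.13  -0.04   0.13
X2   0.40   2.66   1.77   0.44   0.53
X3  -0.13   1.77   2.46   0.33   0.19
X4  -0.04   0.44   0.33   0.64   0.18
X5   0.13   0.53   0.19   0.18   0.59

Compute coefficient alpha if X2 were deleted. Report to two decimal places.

coefficient alpha = 0.23

Remaining items: X1, X3, X4, X5 (k = 4).
Σσ²ᵢ = 2.66 + 2.46 + 0.64 + 0.59 = 6.35
total variance = 6.35 + 2 × 0.66 = 7.67
α (item deleted) = (4/3)·(1 − 6.35/7.67) = 0.23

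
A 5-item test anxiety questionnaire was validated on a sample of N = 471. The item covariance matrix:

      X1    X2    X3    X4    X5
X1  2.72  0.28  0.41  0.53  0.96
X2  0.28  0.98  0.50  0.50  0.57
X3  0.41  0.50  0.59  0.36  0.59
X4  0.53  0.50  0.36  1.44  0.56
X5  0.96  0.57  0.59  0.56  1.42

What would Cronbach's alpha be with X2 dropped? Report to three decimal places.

Cronbach's alpha = 0.700

Remaining items: X1, X3, X4, X5 (k = 4).
Σσᵢ² = 2.72 + 0.59 + 1.44 + 1.42 = 6.17
σ²_T = 6.17 + 2 × 3.41 = 12.99
α (item deleted) = (4/3)·(1 − 6.17/12.99) = 0.700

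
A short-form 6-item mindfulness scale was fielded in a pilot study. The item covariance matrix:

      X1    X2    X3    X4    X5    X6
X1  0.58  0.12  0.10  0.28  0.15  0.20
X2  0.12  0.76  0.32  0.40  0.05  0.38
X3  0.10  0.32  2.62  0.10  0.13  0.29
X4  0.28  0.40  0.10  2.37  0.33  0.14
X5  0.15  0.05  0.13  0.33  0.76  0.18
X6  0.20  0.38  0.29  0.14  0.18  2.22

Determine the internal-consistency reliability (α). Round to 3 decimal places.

sum of item variances = 0.58 + 0.76 + 2.62 + 2.37 + 0.76 + 2.22 = 9.31
Sum of off-diagonal covariances = 3.17
total variance = 9.31 + 2 × 3.17 = 15.65
α = (k/(k−1))·(1 − sum of item variances/total variance) = (6/5)·(1 − 9.31/15.65) = 0.486

α = 0.486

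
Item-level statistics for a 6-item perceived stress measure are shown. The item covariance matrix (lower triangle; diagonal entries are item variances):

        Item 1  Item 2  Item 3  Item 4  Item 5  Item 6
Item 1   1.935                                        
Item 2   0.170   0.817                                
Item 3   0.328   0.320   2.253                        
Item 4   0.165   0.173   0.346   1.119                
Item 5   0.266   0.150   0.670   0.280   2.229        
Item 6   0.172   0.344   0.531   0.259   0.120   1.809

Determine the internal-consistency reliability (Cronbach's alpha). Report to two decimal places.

Σσ²ᵢ = 1.935 + 0.817 + 2.253 + 1.119 + 2.229 + 1.809 = 10.162
Sum of off-diagonal covariances = 4.294
σ²_total = 10.162 + 2 × 4.294 = 18.750
α = (k/(k−1))·(1 − Σσ²ᵢ/σ²_total) = (6/5)·(1 − 10.162/18.750) = 0.55

α = 0.55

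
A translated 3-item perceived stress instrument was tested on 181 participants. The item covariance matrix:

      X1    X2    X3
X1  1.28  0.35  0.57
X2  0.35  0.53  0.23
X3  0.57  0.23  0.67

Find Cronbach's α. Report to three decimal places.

Σσ²ᵢ = 1.28 + 0.53 + 0.67 = 2.48
Σ_{i<j} σ_ij = 1.15
σ²_total = 2.48 + 2 × 1.15 = 4.78
α = (k/(k−1))·(1 − Σσ²ᵢ/σ²_total) = (3/2)·(1 − 2.48/4.78) = 0.722

α = 0.722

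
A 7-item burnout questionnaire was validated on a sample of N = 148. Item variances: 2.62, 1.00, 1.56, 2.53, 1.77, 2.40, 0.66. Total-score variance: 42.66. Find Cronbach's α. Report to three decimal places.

α = 0.824

Σσ²ᵢ = 2.62 + 1.00 + 1.56 + 2.53 + 1.77 + 2.40 + 0.66 = 12.54
α = (k/(k−1))·(1 − Σσ²ᵢ/σ²_total) = (7/6)·(1 − 12.54/42.66) = 0.824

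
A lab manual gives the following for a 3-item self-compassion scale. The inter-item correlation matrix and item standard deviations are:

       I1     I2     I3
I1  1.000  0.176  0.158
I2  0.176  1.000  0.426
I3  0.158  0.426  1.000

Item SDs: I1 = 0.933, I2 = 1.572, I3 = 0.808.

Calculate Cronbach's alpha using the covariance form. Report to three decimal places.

Σσ²ᵢ = 0.933² + 1.572² + 0.808² = 3.9945
Covariances σ_ij = r_ij · s_i · s_j:
  σ(I1,I2) = 0.176 × 0.933 × 1.572 = 0.2581
  σ(I1,I3) = 0.158 × 0.933 × 0.808 = 0.1191
  σ(I2,I3) = 0.426 × 1.572 × 0.808 = 0.5411
σ²_T = Σσ²ᵢ + 2·Σσ_ij = 3.9945 + 2 × 0.9183 = 5.8311
α = (3/2)·(1 − 3.9945/5.8311) = 0.472

Cronbach's alpha = 0.472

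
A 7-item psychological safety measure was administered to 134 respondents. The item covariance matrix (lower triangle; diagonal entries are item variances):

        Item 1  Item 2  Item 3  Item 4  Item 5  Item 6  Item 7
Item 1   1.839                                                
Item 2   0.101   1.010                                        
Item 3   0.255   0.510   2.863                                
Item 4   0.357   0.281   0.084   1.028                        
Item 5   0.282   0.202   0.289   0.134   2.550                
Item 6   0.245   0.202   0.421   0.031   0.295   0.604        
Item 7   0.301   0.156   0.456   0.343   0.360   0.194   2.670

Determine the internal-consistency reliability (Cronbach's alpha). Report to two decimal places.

sum of item variances = 1.839 + 1.010 + 2.863 + 1.028 + 2.550 + 0.604 + 2.670 = 12.564
Sum of off-diagonal covariances = 5.499
σ²_total = 12.564 + 2 × 5.499 = 23.562
α = (k/(k−1))·(1 − sum of item variances/σ²_total) = (7/6)·(1 − 12.564/23.562) = 0.54

Cronbach's alpha = 0.54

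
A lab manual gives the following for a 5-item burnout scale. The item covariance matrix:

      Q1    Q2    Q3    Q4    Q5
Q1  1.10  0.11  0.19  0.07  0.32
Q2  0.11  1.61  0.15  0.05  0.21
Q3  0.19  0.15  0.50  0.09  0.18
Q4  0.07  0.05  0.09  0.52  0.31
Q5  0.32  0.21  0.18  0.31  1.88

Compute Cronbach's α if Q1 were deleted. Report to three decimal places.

Remaining items: Q2, Q3, Q4, Q5 (k = 4).
Σσᵢ² = 1.61 + 0.50 + 0.52 + 1.88 = 4.51
total variance = 4.51 + 2 × 0.99 = 6.49
α (item deleted) = (4/3)·(1 − 4.51/6.49) = 0.407

Cronbach's α = 0.407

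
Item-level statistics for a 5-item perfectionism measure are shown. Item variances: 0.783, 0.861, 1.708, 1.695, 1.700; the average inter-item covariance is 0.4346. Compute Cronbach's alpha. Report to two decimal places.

ΣVar(i) = 0.783 + 0.861 + 1.708 + 1.695 + 1.700 = 6.747
Sum of the 10 distinct covariances = 10 × 0.4346 = 4.3460
σ²_total = ΣVar(i) + 2·Σcov = 6.747 + 2 × 4.3460 = 15.4390
α = (5/4)·(1 − 6.747/15.4390) = 0.70

α = 0.70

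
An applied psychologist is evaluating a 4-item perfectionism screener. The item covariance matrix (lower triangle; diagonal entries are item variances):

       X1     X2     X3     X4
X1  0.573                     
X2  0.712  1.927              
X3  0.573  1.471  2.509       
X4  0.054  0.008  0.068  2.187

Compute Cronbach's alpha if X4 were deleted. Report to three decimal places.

Cronbach's alpha = 0.786

Remaining items: X1, X2, X3 (k = 3).
ΣVar(i) = 0.573 + 1.927 + 2.509 = 5.009
σ²_T = 5.009 + 2 × 2.756 = 10.521
α (item deleted) = (3/2)·(1 − 5.009/10.521) = 0.786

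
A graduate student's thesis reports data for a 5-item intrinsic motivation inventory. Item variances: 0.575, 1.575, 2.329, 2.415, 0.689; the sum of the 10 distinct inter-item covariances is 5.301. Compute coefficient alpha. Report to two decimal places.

sum of item variances = 0.575 + 1.575 + 2.329 + 2.415 + 0.689 = 7.583
Sum of distinct covariances = 5.301
Var(T) = sum of item variances + 2·Σcov = 7.583 + 2 × 5.301 = 18.185
α = (5/4)·(1 − 7.583/18.185) = 0.73

α = 0.73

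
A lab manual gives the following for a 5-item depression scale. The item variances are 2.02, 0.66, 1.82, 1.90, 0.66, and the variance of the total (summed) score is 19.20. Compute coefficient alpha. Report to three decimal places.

ΣVar(i) = 2.02 + 0.66 + 1.82 + 1.90 + 0.66 = 7.06
α = (k/(k−1))·(1 − ΣVar(i)/total variance) = (5/4)·(1 − 7.06/19.20) = 0.790

coefficient alpha = 0.790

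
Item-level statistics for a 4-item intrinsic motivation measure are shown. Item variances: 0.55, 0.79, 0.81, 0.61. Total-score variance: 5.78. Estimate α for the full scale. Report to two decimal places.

α = 0.70

sum of item variances = 0.55 + 0.79 + 0.81 + 0.61 = 2.76
α = (k/(k−1))·(1 − sum of item variances/total variance) = (4/3)·(1 − 2.76/5.78) = 0.70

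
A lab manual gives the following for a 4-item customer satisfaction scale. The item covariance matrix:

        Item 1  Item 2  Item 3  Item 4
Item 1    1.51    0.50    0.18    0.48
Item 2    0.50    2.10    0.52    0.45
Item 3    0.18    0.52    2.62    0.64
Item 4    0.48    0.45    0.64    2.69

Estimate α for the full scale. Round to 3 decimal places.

sum of item variances = 1.51 + 2.10 + 2.62 + 2.69 = 8.92
Sum of the distinct covariances = 2.77
σ²_T = 8.92 + 2 × 2.77 = 14.46
α = (k/(k−1))·(1 − sum of item variances/σ²_T) = (4/3)·(1 − 8.92/14.46) = 0.511

α = 0.511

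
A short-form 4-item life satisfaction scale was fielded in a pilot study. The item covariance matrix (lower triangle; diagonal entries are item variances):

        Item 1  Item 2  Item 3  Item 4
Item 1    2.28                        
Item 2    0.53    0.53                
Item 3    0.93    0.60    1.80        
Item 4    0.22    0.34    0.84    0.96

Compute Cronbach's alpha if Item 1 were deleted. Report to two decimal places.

Remaining items: Item 2, Item 3, Item 4 (k = 3).
Σσ²ᵢ = 0.53 + 1.80 + 0.96 = 3.29
total variance = 3.29 + 2 × 1.78 = 6.85
α (item deleted) = (3/2)·(1 − 3.29/6.85) = 0.78

α = 0.78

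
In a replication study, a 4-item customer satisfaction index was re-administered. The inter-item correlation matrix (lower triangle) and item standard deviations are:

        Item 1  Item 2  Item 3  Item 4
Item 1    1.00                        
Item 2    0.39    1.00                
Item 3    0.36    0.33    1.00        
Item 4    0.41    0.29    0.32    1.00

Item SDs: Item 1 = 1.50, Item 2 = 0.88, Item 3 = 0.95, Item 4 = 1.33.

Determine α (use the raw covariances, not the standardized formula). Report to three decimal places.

α = 0.669

Σσ²ᵢ = 1.50² + 0.88² + 0.95² + 1.33² = 5.6958
Covariances σ_ij = r_ij · s_i · s_j:
  σ(Item 1,Item 2) = 0.39 × 1.50 × 0.88 = 0.5148
  σ(Item 1,Item 3) = 0.36 × 1.50 × 0.95 = 0.5130
  σ(Item 1,Item 4) = 0.41 × 1.50 × 1.33 = 0.8180
  σ(Item 2,Item 3) = 0.33 × 0.88 × 0.95 = 0.2759
  σ(Item 2,Item 4) = 0.29 × 0.88 × 1.33 = 0.3394
  σ(Item 3,Item 4) = 0.32 × 0.95 × 1.33 = 0.4043
σ²_T = Σσ²ᵢ + 2·Σσ_ij = 5.6958 + 2 × 2.8654 = 11.4266
α = (4/3)·(1 − 5.6958/11.4266) = 0.669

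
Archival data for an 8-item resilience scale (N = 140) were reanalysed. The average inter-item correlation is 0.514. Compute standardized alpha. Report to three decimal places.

Standardized α = k·r̄ / (1 + (k−1)·r̄) = 8 × 0.514 / (1 + 7 × 0.514)
  = 4.1120 / 4.5980 = 0.894

α = 0.894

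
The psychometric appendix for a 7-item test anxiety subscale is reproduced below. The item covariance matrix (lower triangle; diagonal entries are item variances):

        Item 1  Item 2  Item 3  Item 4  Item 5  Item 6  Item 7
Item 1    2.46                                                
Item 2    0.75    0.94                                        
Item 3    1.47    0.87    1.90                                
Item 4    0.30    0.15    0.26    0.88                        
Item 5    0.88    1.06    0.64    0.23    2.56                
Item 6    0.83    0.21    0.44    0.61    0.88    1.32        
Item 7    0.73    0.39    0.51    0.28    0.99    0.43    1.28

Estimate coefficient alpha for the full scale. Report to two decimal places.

Σσᵢ² = 2.46 + 0.94 + 1.90 + 0.88 + 2.56 + 1.32 + 1.28 = 11.34
Sum of the distinct covariances = 12.91
Var(T) = 11.34 + 2 × 12.91 = 37.16
α = (k/(k−1))·(1 − Σσᵢ²/Var(T)) = (7/6)·(1 − 11.34/37.16) = 0.81

α = 0.81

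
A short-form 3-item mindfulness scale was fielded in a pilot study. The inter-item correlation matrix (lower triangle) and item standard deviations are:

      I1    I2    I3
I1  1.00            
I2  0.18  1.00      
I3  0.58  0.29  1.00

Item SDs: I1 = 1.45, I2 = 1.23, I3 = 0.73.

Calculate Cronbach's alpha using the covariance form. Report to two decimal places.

Σσ²ᵢ = 1.45² + 1.23² + 0.73² = 4.1483
Covariances σ_ij = r_ij · s_i · s_j:
  σ(I1,I2) = 0.18 × 1.45 × 1.23 = 0.3210
  σ(I1,I3) = 0.58 × 1.45 × 0.73 = 0.6139
  σ(I2,I3) = 0.29 × 1.23 × 0.73 = 0.2604
σ²_T = Σσ²ᵢ + 2·Σσ_ij = 4.1483 + 2 × 1.1953 = 6.5389
α = (3/2)·(1 − 4.1483/6.5389) = 0.55

Cronbach's alpha = 0.55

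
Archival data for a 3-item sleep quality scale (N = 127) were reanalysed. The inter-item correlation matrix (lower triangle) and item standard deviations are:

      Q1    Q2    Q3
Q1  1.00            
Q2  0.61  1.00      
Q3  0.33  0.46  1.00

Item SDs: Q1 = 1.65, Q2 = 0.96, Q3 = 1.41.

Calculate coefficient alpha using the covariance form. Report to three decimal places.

Σσ²ᵢ = 1.65² + 0.96² + 1.41² = 5.6322
Covariances σ_ij = r_ij · s_i · s_j:
  σ(Q1,Q2) = 0.61 × 1.65 × 0.96 = 0.9662
  σ(Q1,Q3) = 0.33 × 1.65 × 1.41 = 0.7677
  σ(Q2,Q3) = 0.46 × 0.96 × 1.41 = 0.6227
σ²_T = Σσ²ᵢ + 2·Σσ_ij = 5.6322 + 2 × 2.3566 = 10.3454
α = (3/2)·(1 − 5.6322/10.3454) = 0.683

α = 0.683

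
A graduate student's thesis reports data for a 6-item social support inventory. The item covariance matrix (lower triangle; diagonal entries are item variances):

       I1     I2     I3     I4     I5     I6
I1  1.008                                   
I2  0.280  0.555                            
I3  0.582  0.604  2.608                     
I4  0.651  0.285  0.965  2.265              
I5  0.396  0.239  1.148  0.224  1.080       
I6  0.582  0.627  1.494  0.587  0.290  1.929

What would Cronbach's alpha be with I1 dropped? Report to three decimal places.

Remaining items: I2, I3, I4, I5, I6 (k = 5).
Σσᵢ² = 0.555 + 2.608 + 2.265 + 1.080 + 1.929 = 8.437
Var(T) = 8.437 + 2 × 6.463 = 21.363
α (item deleted) = (5/4)·(1 − 8.437/21.363) = 0.756

Cronbach's alpha = 0.756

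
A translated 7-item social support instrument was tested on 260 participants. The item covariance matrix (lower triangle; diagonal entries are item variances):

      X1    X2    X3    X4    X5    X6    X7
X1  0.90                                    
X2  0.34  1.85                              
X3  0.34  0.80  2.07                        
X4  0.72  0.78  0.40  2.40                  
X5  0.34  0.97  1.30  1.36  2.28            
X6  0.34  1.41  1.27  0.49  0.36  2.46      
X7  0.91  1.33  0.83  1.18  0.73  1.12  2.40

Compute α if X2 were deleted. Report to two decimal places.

α = 0.78

Remaining items: X1, X3, X4, X5, X6, X7 (k = 6).
Σσ²ᵢ = 0.90 + 2.07 + 2.40 + 2.28 + 2.46 + 2.40 = 12.51
Var(T) = 12.51 + 2 × 11.69 = 35.89
α (item deleted) = (6/5)·(1 − 12.51/35.89) = 0.78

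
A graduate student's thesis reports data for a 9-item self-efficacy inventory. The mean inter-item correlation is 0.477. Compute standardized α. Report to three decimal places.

α = 0.891

Standardized α = k·r̄ / (1 + (k−1)·r̄) = 9 × 0.477 / (1 + 8 × 0.477)
  = 4.2930 / 4.8160 = 0.891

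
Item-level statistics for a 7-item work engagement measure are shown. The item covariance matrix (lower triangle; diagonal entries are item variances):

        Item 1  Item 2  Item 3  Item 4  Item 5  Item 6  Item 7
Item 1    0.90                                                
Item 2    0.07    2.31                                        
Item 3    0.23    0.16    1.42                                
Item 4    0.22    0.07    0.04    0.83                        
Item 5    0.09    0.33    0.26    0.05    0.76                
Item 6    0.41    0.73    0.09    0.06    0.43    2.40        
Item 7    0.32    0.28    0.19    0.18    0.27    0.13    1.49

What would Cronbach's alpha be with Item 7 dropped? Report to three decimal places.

α = 0.515

Remaining items: Item 1, Item 2, Item 3, Item 4, Item 5, Item 6 (k = 6).
ΣVar(i) = 0.90 + 2.31 + 1.42 + 0.83 + 0.76 + 2.40 = 8.62
total variance = 8.62 + 2 × 3.24 = 15.10
α (item deleted) = (6/5)·(1 − 8.62/15.10) = 0.515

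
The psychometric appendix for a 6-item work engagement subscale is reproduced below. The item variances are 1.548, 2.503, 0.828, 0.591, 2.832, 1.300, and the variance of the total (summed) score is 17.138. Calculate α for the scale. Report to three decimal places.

α = 0.528

Σσ²ᵢ = 1.548 + 2.503 + 0.828 + 0.591 + 2.832 + 1.300 = 9.602
α = (k/(k−1))·(1 − Σσ²ᵢ/Var(T)) = (6/5)·(1 − 9.602/17.138) = 0.528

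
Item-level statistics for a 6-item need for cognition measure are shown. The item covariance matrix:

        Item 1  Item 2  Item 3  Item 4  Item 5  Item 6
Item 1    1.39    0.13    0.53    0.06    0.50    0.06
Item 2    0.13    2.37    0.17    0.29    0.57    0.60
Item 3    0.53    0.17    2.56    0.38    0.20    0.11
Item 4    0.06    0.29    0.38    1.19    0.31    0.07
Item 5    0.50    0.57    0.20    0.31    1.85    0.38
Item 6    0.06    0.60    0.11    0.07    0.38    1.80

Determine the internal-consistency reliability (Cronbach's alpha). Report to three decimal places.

Cronbach's alpha = 0.526

ΣVar(i) = 1.39 + 2.37 + 2.56 + 1.19 + 1.85 + 1.80 = 11.16
Sum of the distinct covariances = 4.36
Var(T) = 11.16 + 2 × 4.36 = 19.88
α = (k/(k−1))·(1 − ΣVar(i)/Var(T)) = (6/5)·(1 − 11.16/19.88) = 0.526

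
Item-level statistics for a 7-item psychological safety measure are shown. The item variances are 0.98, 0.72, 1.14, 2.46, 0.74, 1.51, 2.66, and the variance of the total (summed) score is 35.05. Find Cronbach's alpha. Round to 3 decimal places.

sum of item variances = 0.98 + 0.72 + 1.14 + 2.46 + 0.74 + 1.51 + 2.66 = 10.21
α = (k/(k−1))·(1 − sum of item variances/total variance) = (7/6)·(1 − 10.21/35.05) = 0.827

α = 0.827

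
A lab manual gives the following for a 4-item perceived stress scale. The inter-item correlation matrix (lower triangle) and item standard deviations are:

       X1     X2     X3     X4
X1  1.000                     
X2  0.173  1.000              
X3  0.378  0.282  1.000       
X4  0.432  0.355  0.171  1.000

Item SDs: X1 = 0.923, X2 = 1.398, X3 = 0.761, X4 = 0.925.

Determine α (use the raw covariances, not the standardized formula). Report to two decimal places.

Σσ²ᵢ = 0.923² + 1.398² + 0.761² + 0.925² = 4.2411
Covariances σ_ij = r_ij · s_i · s_j:
  σ(X1,X2) = 0.173 × 0.923 × 1.398 = 0.2232
  σ(X1,X3) = 0.378 × 0.923 × 0.761 = 0.2655
  σ(X1,X4) = 0.432 × 0.923 × 0.925 = 0.3688
  σ(X2,X3) = 0.282 × 1.398 × 0.761 = 0.3000
  σ(X2,X4) = 0.355 × 1.398 × 0.925 = 0.4591
  σ(X3,X4) = 0.171 × 0.761 × 0.925 = 0.1204
σ²_T = Σσ²ᵢ + 2·Σσ_ij = 4.2411 + 2 × 1.7370 = 7.7151
α = (4/3)·(1 − 4.2411/7.7151) = 0.60

α = 0.60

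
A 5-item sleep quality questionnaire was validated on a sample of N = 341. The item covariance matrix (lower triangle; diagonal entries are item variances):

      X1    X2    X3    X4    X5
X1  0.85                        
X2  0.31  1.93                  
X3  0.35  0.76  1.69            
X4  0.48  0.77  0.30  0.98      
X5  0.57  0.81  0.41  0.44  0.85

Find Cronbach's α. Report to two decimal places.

Σσᵢ² = 0.85 + 1.93 + 1.69 + 0.98 + 0.85 = 6.30
Sum of the distinct covariances = 5.20
total variance = 6.30 + 2 × 5.20 = 16.70
α = (k/(k−1))·(1 − Σσᵢ²/total variance) = (5/4)·(1 − 6.30/16.70) = 0.78

α = 0.78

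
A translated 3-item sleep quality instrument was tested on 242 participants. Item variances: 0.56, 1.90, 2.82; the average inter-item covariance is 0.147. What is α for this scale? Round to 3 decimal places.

α = 0.215

sum of item variances = 0.56 + 1.90 + 2.82 = 5.28
Sum of the 3 distinct covariances = 3 × 0.147 = 0.441
σ²_total = sum of item variances + 2·Σcov = 5.28 + 2 × 0.441 = 6.162
α = (3/2)·(1 − 5.28/6.162) = 0.215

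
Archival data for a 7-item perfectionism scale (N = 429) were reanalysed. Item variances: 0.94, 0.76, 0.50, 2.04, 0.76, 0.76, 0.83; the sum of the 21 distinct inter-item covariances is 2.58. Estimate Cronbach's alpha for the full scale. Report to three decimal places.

Cronbach's alpha = 0.512

ΣVar(i) = 0.94 + 0.76 + 0.50 + 2.04 + 0.76 + 0.76 + 0.83 = 6.59
Sum of distinct covariances = 2.58
Var(T) = ΣVar(i) + 2·Σcov = 6.59 + 2 × 2.58 = 11.75
α = (7/6)·(1 − 6.59/11.75) = 0.512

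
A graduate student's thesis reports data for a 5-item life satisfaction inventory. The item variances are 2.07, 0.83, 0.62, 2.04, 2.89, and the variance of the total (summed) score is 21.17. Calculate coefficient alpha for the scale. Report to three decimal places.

coefficient alpha = 0.751

sum of item variances = 2.07 + 0.83 + 0.62 + 2.04 + 2.89 = 8.45
α = (k/(k−1))·(1 − sum of item variances/Var(T)) = (5/4)·(1 − 8.45/21.17) = 0.751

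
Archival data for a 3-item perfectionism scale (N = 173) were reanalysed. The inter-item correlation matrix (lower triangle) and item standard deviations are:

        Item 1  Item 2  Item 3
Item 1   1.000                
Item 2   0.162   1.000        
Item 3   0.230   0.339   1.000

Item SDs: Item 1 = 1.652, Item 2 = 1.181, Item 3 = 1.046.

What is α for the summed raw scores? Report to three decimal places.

Σσ²ᵢ = 1.652² + 1.181² + 1.046² = 5.2180
Covariances σ_ij = r_ij · s_i · s_j:
  σ(Item 1,Item 2) = 0.162 × 1.652 × 1.181 = 0.3161
  σ(Item 1,Item 3) = 0.230 × 1.652 × 1.046 = 0.3974
  σ(Item 2,Item 3) = 0.339 × 1.181 × 1.046 = 0.4188
σ²_T = Σσ²ᵢ + 2·Σσ_ij = 5.2180 + 2 × 1.1323 = 7.4826
α = (3/2)·(1 − 5.2180/7.4826) = 0.454

α = 0.454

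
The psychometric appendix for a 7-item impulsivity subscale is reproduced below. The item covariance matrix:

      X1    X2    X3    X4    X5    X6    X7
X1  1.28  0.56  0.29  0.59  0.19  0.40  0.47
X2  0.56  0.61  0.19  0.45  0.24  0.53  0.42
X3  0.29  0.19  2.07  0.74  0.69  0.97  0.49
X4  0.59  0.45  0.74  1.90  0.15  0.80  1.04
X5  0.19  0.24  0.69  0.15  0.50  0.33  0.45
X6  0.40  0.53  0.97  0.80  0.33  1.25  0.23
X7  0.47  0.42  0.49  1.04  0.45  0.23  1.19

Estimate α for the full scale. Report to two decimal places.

Σσ²ᵢ = 1.28 + 0.61 + 2.07 + 1.90 + 0.50 + 1.25 + 1.19 = 8.80
Σ_{i<j} σ_ij = 10.22
σ²_total = 8.80 + 2 × 10.22 = 29.24
α = (k/(k−1))·(1 − Σσ²ᵢ/σ²_total) = (7/6)·(1 − 8.80/29.24) = 0.82

α = 0.82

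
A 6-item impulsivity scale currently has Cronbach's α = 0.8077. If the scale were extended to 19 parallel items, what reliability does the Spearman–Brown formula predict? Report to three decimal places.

Length factor m = 19/6 = 3.1667
α' = m·α / (1 + (m−1)·α)
   = 19/6 × 0.8077 / (1 + (19/6 − 1) × 0.8077)
   = 2.5577 / 2.7500 = 0.930

predicted reliability = 0.930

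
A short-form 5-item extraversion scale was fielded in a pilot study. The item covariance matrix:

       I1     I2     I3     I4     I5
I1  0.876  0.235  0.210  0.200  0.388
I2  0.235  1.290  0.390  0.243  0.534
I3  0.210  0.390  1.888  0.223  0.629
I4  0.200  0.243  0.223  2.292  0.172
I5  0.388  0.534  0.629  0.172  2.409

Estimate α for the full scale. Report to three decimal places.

Σσ²ᵢ = 0.876 + 1.290 + 1.888 + 2.292 + 2.409 = 8.755
Sum of the distinct covariances = 3.224
total variance = 8.755 + 2 × 3.224 = 15.203
α = (k/(k−1))·(1 − Σσ²ᵢ/total variance) = (5/4)·(1 − 8.755/15.203) = 0.530

α = 0.530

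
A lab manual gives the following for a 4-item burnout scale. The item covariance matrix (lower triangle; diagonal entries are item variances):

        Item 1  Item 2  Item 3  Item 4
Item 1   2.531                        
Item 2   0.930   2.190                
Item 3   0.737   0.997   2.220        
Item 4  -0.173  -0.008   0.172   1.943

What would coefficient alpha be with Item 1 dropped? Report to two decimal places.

coefficient alpha = 0.40

Remaining items: Item 2, Item 3, Item 4 (k = 3).
Σσ²ᵢ = 2.190 + 2.220 + 1.943 = 6.353
total variance = 6.353 + 2 × 1.161 = 8.675
α (item deleted) = (3/2)·(1 − 6.353/8.675) = 0.40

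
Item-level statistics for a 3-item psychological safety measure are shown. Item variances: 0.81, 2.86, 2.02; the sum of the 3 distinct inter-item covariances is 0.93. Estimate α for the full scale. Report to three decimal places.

Σσ²ᵢ = 0.81 + 2.86 + 2.02 = 5.69
Sum of distinct covariances = 0.93
Var(T) = Σσ²ᵢ + 2·Σcov = 5.69 + 2 × 0.93 = 7.55
α = (3/2)·(1 − 5.69/7.55) = 0.370

α = 0.370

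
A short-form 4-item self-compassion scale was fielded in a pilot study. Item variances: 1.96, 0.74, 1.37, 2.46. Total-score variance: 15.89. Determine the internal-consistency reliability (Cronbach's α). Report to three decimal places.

Σσ²ᵢ = 1.96 + 0.74 + 1.37 + 2.46 = 6.53
α = (k/(k−1))·(1 − Σσ²ᵢ/σ²_total) = (4/3)·(1 − 6.53/15.89) = 0.785

Cronbach's α = 0.785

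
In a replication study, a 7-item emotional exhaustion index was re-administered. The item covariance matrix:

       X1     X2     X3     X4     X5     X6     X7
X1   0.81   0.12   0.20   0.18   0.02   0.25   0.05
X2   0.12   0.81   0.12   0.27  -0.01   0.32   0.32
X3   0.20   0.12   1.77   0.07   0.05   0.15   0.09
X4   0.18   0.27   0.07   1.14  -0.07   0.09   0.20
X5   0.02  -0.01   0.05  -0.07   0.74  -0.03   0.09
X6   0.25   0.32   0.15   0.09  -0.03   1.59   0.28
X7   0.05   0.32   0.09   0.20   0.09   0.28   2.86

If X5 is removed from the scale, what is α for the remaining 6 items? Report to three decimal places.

Remaining items: X1, X2, X3, X4, X6, X7 (k = 6).
Σσᵢ² = 0.81 + 0.81 + 1.77 + 1.14 + 1.59 + 2.86 = 8.98
σ²_T = 8.98 + 2 × 2.71 = 14.40
α (item deleted) = (6/5)·(1 − 8.98/14.40) = 0.452

α = 0.452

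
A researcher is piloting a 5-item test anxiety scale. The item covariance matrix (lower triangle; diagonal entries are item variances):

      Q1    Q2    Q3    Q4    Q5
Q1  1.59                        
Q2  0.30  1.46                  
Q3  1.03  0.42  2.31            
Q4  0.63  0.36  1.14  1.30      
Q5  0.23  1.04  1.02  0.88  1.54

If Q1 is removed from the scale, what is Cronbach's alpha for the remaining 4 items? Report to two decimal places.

Cronbach's alpha = 0.79

Remaining items: Q2, Q3, Q4, Q5 (k = 4).
Σσ²ᵢ = 1.46 + 2.31 + 1.30 + 1.54 = 6.61
σ²_total = 6.61 + 2 × 4.86 = 16.33
α (item deleted) = (4/3)·(1 − 6.61/16.33) = 0.79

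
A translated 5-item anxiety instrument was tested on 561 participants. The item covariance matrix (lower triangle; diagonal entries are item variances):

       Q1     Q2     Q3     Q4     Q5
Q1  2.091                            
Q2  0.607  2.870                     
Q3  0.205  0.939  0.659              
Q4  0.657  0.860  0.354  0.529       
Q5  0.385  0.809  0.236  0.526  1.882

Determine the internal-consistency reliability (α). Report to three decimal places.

Σσ²ᵢ = 2.091 + 2.870 + 0.659 + 0.529 + 1.882 = 8.031
Σ_{i<j} σ_ij = 5.578
total variance = 8.031 + 2 × 5.578 = 19.187
α = (k/(k−1))·(1 − Σσ²ᵢ/total variance) = (5/4)·(1 − 8.031/19.187) = 0.727

α = 0.727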